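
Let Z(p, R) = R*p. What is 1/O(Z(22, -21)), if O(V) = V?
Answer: -1/462 ≈ -0.0021645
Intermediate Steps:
1/O(Z(22, -21)) = 1/(-21*22) = 1/(-462) = -1/462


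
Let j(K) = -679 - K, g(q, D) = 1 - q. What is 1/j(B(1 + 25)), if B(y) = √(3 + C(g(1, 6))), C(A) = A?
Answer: -679/461038 + √3/461038 ≈ -0.0014690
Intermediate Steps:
B(y) = √3 (B(y) = √(3 + (1 - 1*1)) = √(3 + (1 - 1)) = √(3 + 0) = √3)
1/j(B(1 + 25)) = 1/(-679 - √3)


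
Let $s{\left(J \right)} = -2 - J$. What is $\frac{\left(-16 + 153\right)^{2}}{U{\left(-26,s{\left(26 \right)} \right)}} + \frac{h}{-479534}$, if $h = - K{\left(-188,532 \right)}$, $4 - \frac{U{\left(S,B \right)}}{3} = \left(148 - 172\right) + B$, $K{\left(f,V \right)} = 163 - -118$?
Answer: $\frac{4500210427}{40280856} \approx 111.72$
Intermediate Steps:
$K{\left(f,V \right)} = 281$ ($K{\left(f,V \right)} = 163 + 118 = 281$)
$U{\left(S,B \right)} = 84 - 3 B$ ($U{\left(S,B \right)} = 12 - 3 \left(\left(148 - 172\right) + B\right) = 12 - 3 \left(-24 + B\right) = 12 - \left(-72 + 3 B\right) = 84 - 3 B$)
$h = -281$ ($h = \left(-1\right) 281 = -281$)
$\frac{\left(-16 + 153\right)^{2}}{U{\left(-26,s{\left(26 \right)} \right)}} + \frac{h}{-479534} = \frac{\left(-16 + 153\right)^{2}}{84 - 3 \left(-2 - 26\right)} - \frac{281}{-479534} = \frac{137^{2}}{84 - 3 \left(-2 - 26\right)} - - \frac{281}{479534} = \frac{18769}{84 - -84} + \frac{281}{479534} = \frac{18769}{84 + 84} + \frac{281}{479534} = \frac{18769}{168} + \frac{281}{479534} = \frac{4500210427}{40280856}$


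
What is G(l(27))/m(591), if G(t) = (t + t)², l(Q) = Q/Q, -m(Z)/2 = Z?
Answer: -2/591 ≈ -0.0033841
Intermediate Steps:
m(Z) = -2*Z
l(Q) = 1
G(t) = 4*t² (G(t) = (2*t)² = 4*t²)
G(l(27))/m(591) = (4*1²)/((-2*591)) = (4*1)/(-1182) = 4*(-1/1182) = -2/591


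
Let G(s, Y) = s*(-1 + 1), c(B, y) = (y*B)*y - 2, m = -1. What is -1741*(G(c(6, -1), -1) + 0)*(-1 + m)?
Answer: 0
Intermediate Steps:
c(B, y) = -2 + B*y² (c(B, y) = (B*y)*y - 2 = B*y² - 2 = -2 + B*y²)
G(s, Y) = 0 (G(s, Y) = s*0 = 0)
-1741*(G(c(6, -1), -1) + 0)*(-1 + m) = -1741*(0 + 0)*(-1 - 1) = -0*(-2) = -1741*0 = 0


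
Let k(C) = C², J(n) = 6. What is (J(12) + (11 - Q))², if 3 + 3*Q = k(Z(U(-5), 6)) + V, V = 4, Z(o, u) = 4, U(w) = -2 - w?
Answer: 1156/9 ≈ 128.44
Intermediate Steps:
Q = 17/3 (Q = -1 + (4² + 4)/3 = -1 + (16 + 4)/3 = -1 + (⅓)*20 = -1 + 20/3 = 17/3 ≈ 5.6667)
(J(12) + (11 - Q))² = (6 + (11 - 1*17/3))² = (6 + (11 - 17/3))² = (6 + 16/3)² = (34/3)² = 1156/9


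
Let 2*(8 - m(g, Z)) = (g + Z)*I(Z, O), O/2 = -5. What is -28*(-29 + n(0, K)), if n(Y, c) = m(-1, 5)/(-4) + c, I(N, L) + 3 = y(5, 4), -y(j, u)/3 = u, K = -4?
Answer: 1190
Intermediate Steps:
O = -10 (O = 2*(-5) = -10)
y(j, u) = -3*u
I(N, L) = -15 (I(N, L) = -3 - 3*4 = -3 - 12 = -15)
m(g, Z) = 8 + 15*Z/2 + 15*g/2 (m(g, Z) = 8 - (g + Z)*(-15)/2 = 8 - (Z + g)*(-15)/2 = 8 - (-15*Z - 15*g)/2 = 8 + (15*Z/2 + 15*g/2) = 8 + 15*Z/2 + 15*g/2)
n(Y, c) = -19/2 + c (n(Y, c) = (8 + (15/2)*5 + (15/2)*(-1))/(-4) + c = -(8 + 75/2 - 15/2)/4 + c = -1/4*38 + c = -19/2 + c)
-28*(-29 + n(0, K)) = -28*(-29 + (-19/2 - 4)) = -28*(-29 - 27/2) = -28*(-85/2) = 1190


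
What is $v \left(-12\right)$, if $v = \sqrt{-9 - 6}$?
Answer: $- 12 i \sqrt{15} \approx - 46.476 i$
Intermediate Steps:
$v = i \sqrt{15}$ ($v = \sqrt{-15} = i \sqrt{15} \approx 3.873 i$)
$v \left(-12\right) = i \sqrt{15} \left(-12\right) = - 12 i \sqrt{15}$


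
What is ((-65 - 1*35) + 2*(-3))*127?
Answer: -13462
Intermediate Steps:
((-65 - 1*35) + 2*(-3))*127 = ((-65 - 35) - 6)*127 = (-100 - 6)*127 = -106*127 = -13462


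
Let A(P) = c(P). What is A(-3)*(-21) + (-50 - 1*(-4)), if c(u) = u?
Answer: 17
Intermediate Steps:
A(P) = P
A(-3)*(-21) + (-50 - 1*(-4)) = -3*(-21) + (-50 - 1*(-4)) = 63 + (-50 + 4) = 63 - 46 = 17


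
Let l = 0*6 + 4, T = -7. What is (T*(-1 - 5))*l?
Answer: 168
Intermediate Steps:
l = 4 (l = 0 + 4 = 4)
(T*(-1 - 5))*l = -7*(-1 - 5)*4 = -7*(-6)*4 = 42*4 = 168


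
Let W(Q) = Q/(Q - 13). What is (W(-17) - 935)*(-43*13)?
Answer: 15670447/30 ≈ 5.2235e+5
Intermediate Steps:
W(Q) = Q/(-13 + Q)
(W(-17) - 935)*(-43*13) = (-17/(-13 - 17) - 935)*(-43*13) = (-17/(-30) - 935)*(-559) = (-17*(-1/30) - 935)*(-559) = (17/30 - 935)*(-559) = -28033/30*(-559) = 15670447/30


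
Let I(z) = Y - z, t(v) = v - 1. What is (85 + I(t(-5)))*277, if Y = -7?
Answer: 23268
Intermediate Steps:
t(v) = -1 + v
I(z) = -7 - z
(85 + I(t(-5)))*277 = (85 + (-7 - (-1 - 5)))*277 = (85 + (-7 - 1*(-6)))*277 = (85 + (-7 + 6))*277 = (85 - 1)*277 = 84*277 = 23268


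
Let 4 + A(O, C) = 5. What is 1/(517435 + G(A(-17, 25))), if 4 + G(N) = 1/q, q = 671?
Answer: 671/347196202 ≈ 1.9326e-6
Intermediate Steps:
A(O, C) = 1 (A(O, C) = -4 + 5 = 1)
G(N) = -2683/671 (G(N) = -4 + 1/671 = -2683/671)
1/(517435 + G(A(-17, 25))) = 1/(517435 - 2683/671) = 1/(347196202/671) = 671/347196202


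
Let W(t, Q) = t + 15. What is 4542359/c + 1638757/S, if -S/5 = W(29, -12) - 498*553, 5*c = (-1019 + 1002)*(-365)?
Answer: 6255726450687/1708546750 ≈ 3661.4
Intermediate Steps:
W(t, Q) = 15 + t
c = 1241 (c = ((-1019 + 1002)*(-365))/5 = (-17*(-365))/5 = (⅕)*6205 = 1241)
S = 1376750 (S = -5*((15 + 29) - 498*553) = -5*(44 - 275394) = -5*(-275350) = 1376750)
4542359/c + 1638757/S = 4542359/1241 + 1638757/1376750 = 6255726450687/1708546750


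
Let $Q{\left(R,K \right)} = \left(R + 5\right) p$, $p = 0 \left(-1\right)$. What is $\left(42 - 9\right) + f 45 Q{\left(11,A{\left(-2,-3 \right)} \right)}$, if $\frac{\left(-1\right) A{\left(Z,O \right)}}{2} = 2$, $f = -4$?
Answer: $33$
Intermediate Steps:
$A{\left(Z,O \right)} = -4$ ($A{\left(Z,O \right)} = \left(-2\right) 2 = -4$)
$p = 0$
$Q{\left(R,K \right)} = 0$ ($Q{\left(R,K \right)} = \left(R + 5\right) 0 = \left(5 + R\right) 0 = 0$)
$\left(42 - 9\right) + f 45 Q{\left(11,A{\left(-2,-3 \right)} \right)} = \left(42 - 9\right) + \left(-4\right) 45 \cdot 0 = 33 - 0 = 33 + 0 = 33$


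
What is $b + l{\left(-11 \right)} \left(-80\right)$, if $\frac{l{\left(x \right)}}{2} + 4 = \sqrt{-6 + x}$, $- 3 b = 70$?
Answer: $\frac{1850}{3} - 160 i \sqrt{17} \approx 616.67 - 659.7 i$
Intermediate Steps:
$b = - \frac{70}{3}$ ($b = \left(- \frac{1}{3}\right) 70 = - \frac{70}{3} \approx -23.333$)
$l{\left(x \right)} = -8 + 2 \sqrt{-6 + x}$
$b + l{\left(-11 \right)} \left(-80\right) = - \frac{70}{3} + \left(-8 + 2 \sqrt{-6 - 11}\right) \left(-80\right) = - \frac{70}{3} + \left(-8 + 2 \sqrt{-17}\right) \left(-80\right) = - \frac{70}{3} + \left(-8 + 2 i \sqrt{17}\right) \left(-80\right) = - \frac{70}{3} + \left(640 - 160 i \sqrt{17}\right) = \frac{1850}{3} - 160 i \sqrt{17}$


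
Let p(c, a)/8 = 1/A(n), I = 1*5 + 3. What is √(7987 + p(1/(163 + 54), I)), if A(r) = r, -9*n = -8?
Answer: 2*√1999 ≈ 89.420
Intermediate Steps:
n = 8/9 (n = -⅑*(-8) = 8/9 ≈ 0.88889)
I = 8 (I = 5 + 3 = 8)
p(c, a) = 9 (p(c, a) = 8/(8/9) = 8*(9/8) = 9)
√(7987 + p(1/(163 + 54), I)) = √(7987 + 9) = √7996 = 2*√1999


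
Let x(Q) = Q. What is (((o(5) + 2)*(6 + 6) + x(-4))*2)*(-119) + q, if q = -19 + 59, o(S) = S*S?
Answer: -76120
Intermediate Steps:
o(S) = S²
q = 40
(((o(5) + 2)*(6 + 6) + x(-4))*2)*(-119) + q = (((5² + 2)*(6 + 6) - 4)*2)*(-119) + 40 = (((25 + 2)*12 - 4)*2)*(-119) + 40 = ((27*12 - 4)*2)*(-119) + 40 = ((324 - 4)*2)*(-119) + 40 = (320*2)*(-119) + 40 = 640*(-119) + 40 = -76160 + 40 = -76120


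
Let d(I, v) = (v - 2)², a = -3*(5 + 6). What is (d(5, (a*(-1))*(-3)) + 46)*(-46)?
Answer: -471362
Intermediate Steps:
a = -33 (a = -3*11 = -33)
d(I, v) = (-2 + v)²
(d(5, (a*(-1))*(-3)) + 46)*(-46) = ((-2 - 33*(-1)*(-3))² + 46)*(-46) = ((-2 + 33*(-3))² + 46)*(-46) = ((-2 - 99)² + 46)*(-46) = ((-101)² + 46)*(-46) = (10201 + 46)*(-46) = 10247*(-46) = -471362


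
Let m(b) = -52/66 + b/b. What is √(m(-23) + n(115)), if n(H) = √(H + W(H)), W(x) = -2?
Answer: √(231 + 1089*√113)/33 ≈ 3.2928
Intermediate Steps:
m(b) = 7/33 (m(b) = -52*1/66 + 1 = -26/33 + 1 = 7/33)
n(H) = √(-2 + H) (n(H) = √(H - 2) = √(-2 + H))
√(m(-23) + n(115)) = √(7/33 + √(-2 + 115)) = √(7/33 + √113)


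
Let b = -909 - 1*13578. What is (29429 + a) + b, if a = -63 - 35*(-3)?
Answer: 14984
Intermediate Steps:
b = -14487 (b = -909 - 13578 = -14487)
a = 42 (a = -63 + 105 = 42)
(29429 + a) + b = (29429 + 42) - 14487 = 29471 - 14487 = 14984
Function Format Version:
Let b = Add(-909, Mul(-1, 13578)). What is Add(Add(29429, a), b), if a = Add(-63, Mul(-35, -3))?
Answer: 14984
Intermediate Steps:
b = -14487 (b = Add(-909, -13578) = -14487)
a = 42 (a = Add(-63, 105) = 42)
Add(Add(29429, a), b) = Add(Add(29429, 42), -14487) = Add(29471, -14487) = 14984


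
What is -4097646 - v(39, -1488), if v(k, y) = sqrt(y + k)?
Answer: -4097646 - 3*I*sqrt(161) ≈ -4.0976e+6 - 38.066*I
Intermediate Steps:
v(k, y) = sqrt(k + y)
-4097646 - v(39, -1488) = -4097646 - sqrt(39 - 1488) = -4097646 - sqrt(-1449) = -4097646 - 3*I*sqrt(161)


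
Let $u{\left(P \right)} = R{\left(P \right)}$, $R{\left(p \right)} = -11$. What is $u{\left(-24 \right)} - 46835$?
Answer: $-46846$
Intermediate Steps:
$u{\left(P \right)} = -11$
$u{\left(-24 \right)} - 46835 = -11 - 46835 = -46846$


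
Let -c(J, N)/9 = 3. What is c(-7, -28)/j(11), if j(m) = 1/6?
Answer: -162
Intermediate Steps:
j(m) = ⅙
c(J, N) = -27 (c(J, N) = -9*3 = -27)
c(-7, -28)/j(11) = -27/⅙ = -27*6 = -162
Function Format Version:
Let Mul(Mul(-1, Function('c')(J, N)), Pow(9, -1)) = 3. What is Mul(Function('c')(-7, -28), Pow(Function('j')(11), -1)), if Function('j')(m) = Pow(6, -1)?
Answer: -162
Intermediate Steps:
Function('j')(m) = Rational(1, 6)
Function('c')(J, N) = -27 (Function('c')(J, N) = Mul(-9, 3) = -27)
Mul(Function('c')(-7, -28), Pow(Function('j')(11), -1)) = Mul(-27, Pow(Rational(1, 6), -1)) = Mul(-27, 6) = -162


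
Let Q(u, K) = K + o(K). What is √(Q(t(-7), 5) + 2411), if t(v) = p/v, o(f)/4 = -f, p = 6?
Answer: 2*√599 ≈ 48.949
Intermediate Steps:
o(f) = -4*f (o(f) = 4*(-f) = -4*f)
t(v) = 6/v
Q(u, K) = -3*K (Q(u, K) = K - 4*K = -3*K)
√(Q(t(-7), 5) + 2411) = √(-3*5 + 2411) = √(-15 + 2411) = √2396 = 2*√599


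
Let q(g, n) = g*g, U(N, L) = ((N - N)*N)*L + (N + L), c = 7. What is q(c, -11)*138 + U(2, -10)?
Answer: 6754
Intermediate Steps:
U(N, L) = L + N (U(N, L) = (0*N)*L + (L + N) = 0*L + (L + N) = 0 + (L + N) = L + N)
q(g, n) = g²
q(c, -11)*138 + U(2, -10) = 7²*138 + (-10 + 2) = 49*138 - 8 = 6762 - 8 = 6754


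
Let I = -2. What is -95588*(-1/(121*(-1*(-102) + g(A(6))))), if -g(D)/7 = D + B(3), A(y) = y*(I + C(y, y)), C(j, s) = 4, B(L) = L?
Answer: -95588/363 ≈ -263.33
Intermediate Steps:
A(y) = 2*y (A(y) = y*(-2 + 4) = y*2 = 2*y)
g(D) = -21 - 7*D (g(D) = -7*(D + 3) = -7*(3 + D) = -21 - 7*D)
-95588*(-1/(121*(-1*(-102) + g(A(6))))) = -95588*(-1/(121*(-1*(-102) + (-21 - 14*6)))) = -95588*(-1/(121*(102 + (-21 - 7*12)))) = -95588*(-1/(121*(102 + (-21 - 84)))) = -95588*(-1/(121*(102 - 105))) = -95588/((-3*(-121))) = -95588/363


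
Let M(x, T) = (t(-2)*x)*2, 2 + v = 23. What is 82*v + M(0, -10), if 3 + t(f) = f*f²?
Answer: 1722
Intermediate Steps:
v = 21 (v = -2 + 23 = 21)
t(f) = -3 + f³ (t(f) = -3 + f*f² = -3 + f³)
M(x, T) = -22*x (M(x, T) = ((-3 + (-2)³)*x)*2 = ((-3 - 8)*x)*2 = -11*x*2 = -22*x)
82*v + M(0, -10) = 82*21 - 22*0 = 1722 + 0 = 1722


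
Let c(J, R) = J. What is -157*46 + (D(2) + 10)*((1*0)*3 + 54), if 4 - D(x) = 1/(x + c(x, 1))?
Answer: -12959/2 ≈ -6479.5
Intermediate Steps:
D(x) = 4 - 1/(2*x) (D(x) = 4 - 1/(x + x) = 4 - 1/(2*x))
-157*46 + (D(2) + 10)*((1*0)*3 + 54) = -157*46 + ((4 - ½/2) + 10)*((1*0)*3 + 54) = -7222 + ((4 - ½*½) + 10)*(0*3 + 54) = -7222 + ((4 - ¼) + 10)*(0 + 54) = -7222 + (15/4 + 10)*54 = -7222 + (55/4)*54 = -7222 + 1485/2 = -12959/2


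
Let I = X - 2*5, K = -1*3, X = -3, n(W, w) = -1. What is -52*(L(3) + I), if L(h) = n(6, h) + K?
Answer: 884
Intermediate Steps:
K = -3
L(h) = -4 (L(h) = -1 - 3 = -4)
I = -13 (I = -3 - 2*5 = -3 - 10 = -13)
-52*(L(3) + I) = -52*(-4 - 13) = -52*(-17) = 884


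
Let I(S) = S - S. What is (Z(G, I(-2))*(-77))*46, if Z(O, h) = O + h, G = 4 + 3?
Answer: -24794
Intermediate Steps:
I(S) = 0
G = 7
(Z(G, I(-2))*(-77))*46 = ((7 + 0)*(-77))*46 = (7*(-77))*46 = -539*46 = -24794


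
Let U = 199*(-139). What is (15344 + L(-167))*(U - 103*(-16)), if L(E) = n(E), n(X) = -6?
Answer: -398987394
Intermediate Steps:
U = -27661
L(E) = -6
(15344 + L(-167))*(U - 103*(-16)) = (15344 - 6)*(-27661 - 103*(-16)) = 15338*(-27661 + 1648) = 15338*(-26013) = -398987394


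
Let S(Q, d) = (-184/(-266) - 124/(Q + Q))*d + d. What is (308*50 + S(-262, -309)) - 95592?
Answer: -1407566998/17423 ≈ -80788.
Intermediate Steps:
S(Q, d) = d + d*(92/133 - 62/Q) (S(Q, d) = (-184*(-1/266) - 124*1/(2*Q))*d + d = (92/133 - 62/Q)*d + d = d*(92/133 - 62/Q) + d = d + d*(92/133 - 62/Q))
(308*50 + S(-262, -309)) - 95592 = (308*50 + (1/133)*(-309)*(-8246 + 225*(-262))/(-262)) - 95592 = (15400 + (1/133)*(-309)*(-1/262)*(-8246 - 58950)) - 95592 = (15400 + (1/133)*(-309)*(-1/262)*(-67196)) - 95592 = (15400 - 10381782/17423) - 95592 = 257932418/17423 - 95592 = -1407566998/17423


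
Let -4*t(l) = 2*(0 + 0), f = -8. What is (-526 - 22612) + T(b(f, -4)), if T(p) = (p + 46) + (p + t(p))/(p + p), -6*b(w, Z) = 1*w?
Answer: -138541/6 ≈ -23090.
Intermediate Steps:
b(w, Z) = -w/6
t(l) = 0 (t(l) = -(0 + 0)/2 = -0/2 = -¼*0 = 0)
T(p) = 93/2 + p (T(p) = (p + 46) + (p + 0)/(p + p) = (46 + p) + p/((2*p)) = (46 + p) + p*(1/(2*p)) = (46 + p) + ½ = 93/2 + p)
(-526 - 22612) + T(b(f, -4)) = (-526 - 22612) + (93/2 - ⅙*(-8)) = -23138 + (93/2 + 4/3) = -23138 + 287/6 = -138541/6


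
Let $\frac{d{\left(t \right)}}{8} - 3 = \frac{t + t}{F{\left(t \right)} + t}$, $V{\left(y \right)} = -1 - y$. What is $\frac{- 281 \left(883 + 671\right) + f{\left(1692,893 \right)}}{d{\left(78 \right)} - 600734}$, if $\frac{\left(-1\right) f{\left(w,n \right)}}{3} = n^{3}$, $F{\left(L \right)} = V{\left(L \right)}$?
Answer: $\frac{2136802545}{601958} \approx 3549.8$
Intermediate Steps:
$F{\left(L \right)} = -1 - L$
$f{\left(w,n \right)} = - 3 n^{3}$
$d{\left(t \right)} = 24 - 16 t$ ($d{\left(t \right)} = 24 + 8 \frac{t + t}{\left(-1 - t\right) + t} = 24 + 8 \frac{2 t}{-1} = 24 + 8 \cdot 2 t \left(-1\right) = 24 + 8 \left(- 2 t\right) = 24 - 16 t$)
$\frac{- 281 \left(883 + 671\right) + f{\left(1692,893 \right)}}{d{\left(78 \right)} - 600734} = \frac{- 281 \left(883 + 671\right) - 3 \cdot 893^{3}}{\left(24 - 1248\right) - 600734} = \frac{\left(-281\right) 1554 - 2136365871}{\left(24 - 1248\right) - 600734} = \frac{-436674 - 2136365871}{-1224 - 600734} = - \frac{2136802545}{-601958} = \left(-2136802545\right) \left(- \frac{1}{601958}\right) = \frac{2136802545}{601958}$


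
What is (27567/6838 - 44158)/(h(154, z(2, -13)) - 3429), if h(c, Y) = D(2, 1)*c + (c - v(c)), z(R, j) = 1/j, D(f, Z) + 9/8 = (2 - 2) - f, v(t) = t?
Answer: 603849674/53476579 ≈ 11.292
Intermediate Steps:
D(f, Z) = -9/8 - f (D(f, Z) = -9/8 + ((2 - 2) - f) = -9/8 + (0 - f) = -9/8 - f)
h(c, Y) = -25*c/8 (h(c, Y) = (-9/8 - 1*2)*c + (c - c) = (-9/8 - 2)*c + 0 = -25*c/8 + 0 = -25*c/8)
(27567/6838 - 44158)/(h(154, z(2, -13)) - 3429) = (27567/6838 - 44158)/(-25/8*154 - 3429) = (27567*(1/6838) - 44158)/(-1925/4 - 3429) = (27567/6838 - 44158)/(-15641/4) = -301924837/6838*(-4/15641) = 603849674/53476579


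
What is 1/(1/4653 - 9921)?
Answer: -4653/46162412 ≈ -0.00010080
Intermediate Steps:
1/(1/4653 - 9921) = 1/(-46162412/4653) = -4653/46162412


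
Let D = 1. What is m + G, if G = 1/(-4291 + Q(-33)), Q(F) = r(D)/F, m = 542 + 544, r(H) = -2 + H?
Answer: 153779739/141602 ≈ 1086.0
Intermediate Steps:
m = 1086
Q(F) = -1/F (Q(F) = (-2 + 1)/F = -1/F)
G = -33/141602 (G = 1/(-4291 - 1/(-33)) = 1/(-4291 - 1*(-1/33)) = 1/(-4291 + 1/33) = 1/(-141602/33) = -33/141602 ≈ -0.00023305)
m + G = 1086 - 33/141602 = 153779739/141602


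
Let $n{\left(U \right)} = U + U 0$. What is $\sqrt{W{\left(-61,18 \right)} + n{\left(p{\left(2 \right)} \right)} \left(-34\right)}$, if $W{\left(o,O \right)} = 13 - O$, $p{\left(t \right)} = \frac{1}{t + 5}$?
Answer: $\frac{i \sqrt{483}}{7} \approx 3.1396 i$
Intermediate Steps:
$p{\left(t \right)} = \frac{1}{5 + t}$
$n{\left(U \right)} = U$ ($n{\left(U \right)} = U + 0 = U$)
$\sqrt{W{\left(-61,18 \right)} + n{\left(p{\left(2 \right)} \right)} \left(-34\right)} = \sqrt{\left(13 - 18\right) + \frac{1}{5 + 2} \left(-34\right)} = \sqrt{\left(13 - 18\right) + \frac{1}{7} \left(-34\right)} = \sqrt{-5 + \frac{1}{7} \left(-34\right)} = \sqrt{-5 - \frac{34}{7}} = \sqrt{- \frac{69}{7}} = \frac{i \sqrt{483}}{7}$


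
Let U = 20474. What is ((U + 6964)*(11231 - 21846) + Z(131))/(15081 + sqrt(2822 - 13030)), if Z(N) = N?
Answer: -399309561669/20676979 + 1165016956*I*sqrt(638)/227446769 ≈ -19312.0 + 129.38*I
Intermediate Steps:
((U + 6964)*(11231 - 21846) + Z(131))/(15081 + sqrt(2822 - 13030)) = ((20474 + 6964)*(11231 - 21846) + 131)/(15081 + sqrt(2822 - 13030)) = (27438*(-10615) + 131)/(15081 + sqrt(-10208)) = (-291254370 + 131)/(15081 + 4*I*sqrt(638)) = -291254239/(15081 + 4*I*sqrt(638))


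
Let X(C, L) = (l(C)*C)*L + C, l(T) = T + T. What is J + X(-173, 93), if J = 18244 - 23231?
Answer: 5561634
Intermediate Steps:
l(T) = 2*T
J = -4987
X(C, L) = C + 2*L*C² (X(C, L) = ((2*C)*C)*L + C = (2*C²)*L + C = 2*L*C² + C = C + 2*L*C²)
J + X(-173, 93) = -4987 - 173*(1 + 2*(-173)*93) = -4987 - 173*(1 - 32178) = -4987 - 173*(-32177) = -4987 + 5566621 = 5561634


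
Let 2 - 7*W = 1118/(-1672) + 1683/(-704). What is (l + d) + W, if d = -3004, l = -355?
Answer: -314442215/93632 ≈ -3358.3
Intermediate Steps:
W = 67673/93632 (W = 2/7 - (1118/(-1672) + 1683/(-704))/7 = 2/7 - (1118*(-1/1672) + 1683*(-1/704))/7 = 2/7 - (-559/836 - 153/64)/7 = 2/7 - ⅐*(-40921/13376) = 2/7 + 40921/93632 = 67673/93632 ≈ 0.72276)
(l + d) + W = (-355 - 3004) + 67673/93632 = -3359 + 67673/93632 = -314442215/93632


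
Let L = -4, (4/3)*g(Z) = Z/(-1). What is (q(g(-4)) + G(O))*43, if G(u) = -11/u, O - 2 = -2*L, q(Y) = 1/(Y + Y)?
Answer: -602/15 ≈ -40.133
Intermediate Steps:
g(Z) = -3*Z/4 (g(Z) = 3*(Z/(-1))/4 = 3*(Z*(-1))/4 = 3*(-Z)/4 = -3*Z/4)
q(Y) = 1/(2*Y)
O = 10 (O = 2 - 2*(-4) = 2 + 8 = 10)
(q(g(-4)) + G(O))*43 = (1/(2*((-¾*(-4)))) - 11/10)*43 = ((½)/3 - 11*⅒)*43 = ((½)*(⅓) - 11/10)*43 = (⅙ - 11/10)*43 = -14/15*43 = -602/15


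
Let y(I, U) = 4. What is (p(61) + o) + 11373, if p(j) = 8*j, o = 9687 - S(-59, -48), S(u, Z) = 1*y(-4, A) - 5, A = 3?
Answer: 21549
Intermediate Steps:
S(u, Z) = -1 (S(u, Z) = 1*4 - 5 = 4 - 5 = -1)
o = 9688 (o = 9687 - 1*(-1) = 9687 + 1 = 9688)
(p(61) + o) + 11373 = (8*61 + 9688) + 11373 = (488 + 9688) + 11373 = 10176 + 11373 = 21549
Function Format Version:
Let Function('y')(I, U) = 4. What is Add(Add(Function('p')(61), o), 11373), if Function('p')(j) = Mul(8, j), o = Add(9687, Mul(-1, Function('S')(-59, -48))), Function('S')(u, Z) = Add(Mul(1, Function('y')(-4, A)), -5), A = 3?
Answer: 21549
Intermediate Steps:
Function('S')(u, Z) = -1 (Function('S')(u, Z) = Add(Mul(1, 4), -5) = Add(4, -5) = -1)
o = 9688 (o = Add(9687, Mul(-1, -1)) = Add(9687, 1) = 9688)
Add(Add(Function('p')(61), o), 11373) = Add(Add(Mul(8, 61), 9688), 11373) = Add(Add(488, 9688), 11373) = Add(10176, 11373) = 21549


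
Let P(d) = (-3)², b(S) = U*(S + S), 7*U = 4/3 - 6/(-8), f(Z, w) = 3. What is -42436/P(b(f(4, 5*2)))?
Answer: -42436/9 ≈ -4715.1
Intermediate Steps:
U = 25/84 (U = (4/3 - 6/(-8))/7 = (4*(⅓) - 6*(-⅛))/7 = (4/3 + ¾)/7 = (⅐)*(25/12) = 25/84 ≈ 0.29762)
b(S) = 25*S/42 (b(S) = 25*(S + S)/84 = 25*(2*S)/84 = 25*S/42)
P(d) = 9
-42436/P(b(f(4, 5*2))) = -42436/9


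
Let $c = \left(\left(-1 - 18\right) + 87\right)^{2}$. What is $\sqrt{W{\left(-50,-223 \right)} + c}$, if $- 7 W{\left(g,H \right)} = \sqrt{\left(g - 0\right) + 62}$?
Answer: $\frac{\sqrt{226576 - 14 \sqrt{3}}}{7} \approx 67.996$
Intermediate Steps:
$W{\left(g,H \right)} = - \frac{\sqrt{62 + g}}{7}$ ($W{\left(g,H \right)} = - \frac{\sqrt{\left(g - 0\right) + 62}}{7} = - \frac{\sqrt{\left(g + 0\right) + 62}}{7} = - \frac{\sqrt{g + 62}}{7} = - \frac{\sqrt{62 + g}}{7}$)
$c = 4624$ ($c = \left(\left(-1 - 18\right) + 87\right)^{2} = \left(-19 + 87\right)^{2} = 68^{2} = 4624$)
$\sqrt{W{\left(-50,-223 \right)} + c} = \sqrt{- \frac{\sqrt{62 - 50}}{7} + 4624} = \sqrt{- \frac{\sqrt{12}}{7} + 4624} = \sqrt{- \frac{2 \sqrt{3}}{7} + 4624} = \sqrt{4624 - \frac{2 \sqrt{3}}{7}}$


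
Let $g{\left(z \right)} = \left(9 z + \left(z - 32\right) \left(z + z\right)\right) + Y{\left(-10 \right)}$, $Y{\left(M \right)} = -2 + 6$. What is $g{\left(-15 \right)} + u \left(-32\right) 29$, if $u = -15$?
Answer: $15199$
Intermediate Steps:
$Y{\left(M \right)} = 4$
$g{\left(z \right)} = 4 + 9 z + 2 z \left(-32 + z\right)$ ($g{\left(z \right)} = \left(9 z + \left(z - 32\right) \left(z + z\right)\right) + 4 = \left(9 z + \left(-32 + z\right) 2 z\right) + 4 = \left(9 z + 2 z \left(-32 + z\right)\right) + 4 = 4 + 9 z + 2 z \left(-32 + z\right)$)
$g{\left(-15 \right)} + u \left(-32\right) 29 = \left(4 - -825 + 2 \left(-15\right)^{2}\right) + \left(-15\right) \left(-32\right) 29 = \left(4 + 825 + 2 \cdot 225\right) + 480 \cdot 29 = \left(4 + 825 + 450\right) + 13920 = 1279 + 13920 = 15199$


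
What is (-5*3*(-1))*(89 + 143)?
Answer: 3480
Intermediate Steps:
(-5*3*(-1))*(89 + 143) = -15*(-1)*232 = 15*232 = 3480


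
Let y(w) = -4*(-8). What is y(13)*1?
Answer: 32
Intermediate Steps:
y(w) = 32
y(13)*1 = 32*1 = 32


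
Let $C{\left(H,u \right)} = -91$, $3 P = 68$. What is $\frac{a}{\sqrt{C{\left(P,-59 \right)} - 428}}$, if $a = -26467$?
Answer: $\frac{26467 i \sqrt{519}}{519} \approx 1161.8 i$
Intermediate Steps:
$P = \frac{68}{3}$ ($P = \frac{1}{3} \cdot 68 = \frac{68}{3} \approx 22.667$)
$\frac{a}{\sqrt{C{\left(P,-59 \right)} - 428}} = - \frac{26467}{\sqrt{-91 - 428}} = - \frac{26467}{\sqrt{-519}} = - \frac{26467}{i \sqrt{519}} = - 26467 \left(- \frac{i \sqrt{519}}{519}\right) = \frac{26467 i \sqrt{519}}{519}$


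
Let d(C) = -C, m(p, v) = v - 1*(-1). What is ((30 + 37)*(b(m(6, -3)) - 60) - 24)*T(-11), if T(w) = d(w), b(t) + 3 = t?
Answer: -48169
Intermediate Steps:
m(p, v) = 1 + v (m(p, v) = v + 1 = 1 + v)
b(t) = -3 + t
T(w) = -w
((30 + 37)*(b(m(6, -3)) - 60) - 24)*T(-11) = ((30 + 37)*((-3 + (1 - 3)) - 60) - 24)*(-1*(-11)) = (67*((-3 - 2) - 60) - 24)*11 = (67*(-5 - 60) - 24)*11 = (67*(-65) - 24)*11 = (-4355 - 24)*11 = -4379*11 = -48169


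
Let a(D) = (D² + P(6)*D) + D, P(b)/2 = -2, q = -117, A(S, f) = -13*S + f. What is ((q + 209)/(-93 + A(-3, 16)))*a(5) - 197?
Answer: -4203/19 ≈ -221.21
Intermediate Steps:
A(S, f) = f - 13*S
P(b) = -4 (P(b) = 2*(-2) = -4)
a(D) = D² - 3*D (a(D) = (D² - 4*D) + D = D² - 3*D)
((q + 209)/(-93 + A(-3, 16)))*a(5) - 197 = ((-117 + 209)/(-93 + (16 - 13*(-3))))*(5*(-3 + 5)) - 197 = (92/(-93 + (16 + 39)))*(5*2) - 197 = (92/(-93 + 55))*10 - 197 = (92/(-38))*10 - 197 = (92*(-1/38))*10 - 197 = -46/19*10 - 197 = -460/19 - 197 = -4203/19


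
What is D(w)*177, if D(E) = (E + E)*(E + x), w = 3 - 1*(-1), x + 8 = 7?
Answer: 4248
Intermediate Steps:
x = -1 (x = -8 + 7 = -1)
w = 4 (w = 3 + 1 = 4)
D(E) = 2*E*(-1 + E) (D(E) = (E + E)*(E - 1) = (2*E)*(-1 + E) = 2*E*(-1 + E))
D(w)*177 = (2*4*(-1 + 4))*177 = (2*4*3)*177 = 24*177 = 4248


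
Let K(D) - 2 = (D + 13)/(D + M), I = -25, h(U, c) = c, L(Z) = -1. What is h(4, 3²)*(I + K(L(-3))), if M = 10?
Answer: -195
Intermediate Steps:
K(D) = 2 + (13 + D)/(10 + D) (K(D) = 2 + (D + 13)/(D + 10) = 2 + (13 + D)/(10 + D))
h(4, 3²)*(I + K(L(-3))) = 3²*(-25 + 3*(11 - 1)/(10 - 1)) = 9*(-25 + 3*10/9) = 9*(-25 + 3*(⅑)*10) = 9*(-25 + 10/3) = 9*(-65/3) = -195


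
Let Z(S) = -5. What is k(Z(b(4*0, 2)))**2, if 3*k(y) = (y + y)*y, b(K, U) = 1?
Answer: 2500/9 ≈ 277.78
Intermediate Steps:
k(y) = 2*y**2/3 (k(y) = ((y + y)*y)/3 = ((2*y)*y)/3 = (2*y**2)/3 = 2*y**2/3)
k(Z(b(4*0, 2)))**2 = ((2/3)*(-5)**2)**2 = ((2/3)*25)**2 = (50/3)**2 = 2500/9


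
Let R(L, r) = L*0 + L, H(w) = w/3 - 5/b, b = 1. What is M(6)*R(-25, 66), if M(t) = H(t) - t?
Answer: 225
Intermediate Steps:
H(w) = -5 + w/3 (H(w) = w/3 - 5/1 = w*(1/3) - 5*1 = w/3 - 5 = -5 + w/3)
R(L, r) = L (R(L, r) = 0 + L = L)
M(t) = -5 - 2*t/3 (M(t) = (-5 + t/3) - t = -5 - 2*t/3)
M(6)*R(-25, 66) = (-5 - 2/3*6)*(-25) = (-5 - 4)*(-25) = -9*(-25) = 225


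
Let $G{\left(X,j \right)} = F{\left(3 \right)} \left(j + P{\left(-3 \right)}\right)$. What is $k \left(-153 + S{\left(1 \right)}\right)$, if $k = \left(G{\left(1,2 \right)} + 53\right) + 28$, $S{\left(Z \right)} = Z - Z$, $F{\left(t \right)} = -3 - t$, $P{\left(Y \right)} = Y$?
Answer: $-13311$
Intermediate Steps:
$S{\left(Z \right)} = 0$
$G{\left(X,j \right)} = 18 - 6 j$ ($G{\left(X,j \right)} = \left(-3 - 3\right) \left(j - 3\right) = \left(-3 - 3\right) \left(-3 + j\right) = - 6 \left(-3 + j\right) = 18 - 6 j$)
$k = 87$ ($k = \left(\left(18 - 12\right) + 53\right) + 28 = \left(6 + 53\right) + 28 = 59 + 28 = 87$)
$k \left(-153 + S{\left(1 \right)}\right) = 87 \left(-153 + 0\right) = 87 \left(-153\right) = -13311$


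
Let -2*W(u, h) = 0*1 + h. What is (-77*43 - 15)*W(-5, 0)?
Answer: 0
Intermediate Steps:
W(u, h) = -h/2 (W(u, h) = -(0*1 + h)/2 = -(0 + h)/2 = -h/2)
(-77*43 - 15)*W(-5, 0) = (-77*43 - 15)*(-½*0) = (-3311 - 15)*0 = -3326*0 = 0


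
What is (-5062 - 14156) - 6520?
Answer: -25738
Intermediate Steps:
(-5062 - 14156) - 6520 = -19218 - 6520 = -25738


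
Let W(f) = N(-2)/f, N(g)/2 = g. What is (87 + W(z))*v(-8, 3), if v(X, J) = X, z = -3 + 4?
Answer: -664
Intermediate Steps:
z = 1
N(g) = 2*g
W(f) = -4/f (W(f) = (2*(-2))/f = -4/f)
(87 + W(z))*v(-8, 3) = (87 - 4/1)*(-8) = (87 - 4*1)*(-8) = (87 - 4)*(-8) = 83*(-8) = -664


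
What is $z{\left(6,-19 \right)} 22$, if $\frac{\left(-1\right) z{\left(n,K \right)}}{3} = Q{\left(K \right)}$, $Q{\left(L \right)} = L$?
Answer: $1254$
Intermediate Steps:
$z{\left(n,K \right)} = - 3 K$
$z{\left(6,-19 \right)} 22 = \left(-3\right) \left(-19\right) 22 = 57 \cdot 22 = 1254$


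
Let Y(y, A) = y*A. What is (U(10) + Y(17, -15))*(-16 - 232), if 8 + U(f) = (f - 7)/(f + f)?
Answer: 325934/5 ≈ 65187.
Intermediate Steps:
U(f) = -8 + (-7 + f)/(2*f) (U(f) = -8 + (f - 7)/(f + f) = -8 + (-7 + f)/((2*f)) = -8 + (-7 + f)*(1/(2*f)) = -8 + (-7 + f)/(2*f))
Y(y, A) = A*y
(U(10) + Y(17, -15))*(-16 - 232) = ((½)*(-7 - 15*10)/10 - 15*17)*(-16 - 232) = ((½)*(⅒)*(-7 - 150) - 255)*(-248) = ((½)*(⅒)*(-157) - 255)*(-248) = (-157/20 - 255)*(-248) = -5257/20*(-248) = 325934/5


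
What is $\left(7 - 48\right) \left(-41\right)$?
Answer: $1681$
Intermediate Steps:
$\left(7 - 48\right) \left(-41\right) = \left(-41\right) \left(-41\right) = 1681$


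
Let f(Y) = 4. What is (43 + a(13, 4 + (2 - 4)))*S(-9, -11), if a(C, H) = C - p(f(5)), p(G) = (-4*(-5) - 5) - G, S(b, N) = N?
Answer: -495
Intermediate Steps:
p(G) = 15 - G (p(G) = (20 - 5) - G = 15 - G)
a(C, H) = -11 + C (a(C, H) = C - (15 - 1*4) = C - (15 - 4) = C - 1*11 = C - 11 = -11 + C)
(43 + a(13, 4 + (2 - 4)))*S(-9, -11) = (43 + (-11 + 13))*(-11) = (43 + 2)*(-11) = 45*(-11) = -495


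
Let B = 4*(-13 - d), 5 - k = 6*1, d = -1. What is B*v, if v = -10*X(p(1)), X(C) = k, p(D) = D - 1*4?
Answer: -480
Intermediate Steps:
k = -1 (k = 5 - 6 = -1)
p(D) = -4 + D (p(D) = D - 4 = -4 + D)
X(C) = -1
v = 10 (v = -10*(-1) = 10)
B = -48 (B = 4*(-13 - 1*(-1)) = 4*(-13 + 1) = 4*(-12) = -48)
B*v = -48*10 = -480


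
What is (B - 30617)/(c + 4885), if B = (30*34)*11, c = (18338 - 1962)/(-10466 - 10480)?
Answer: -203144781/51152417 ≈ -3.9714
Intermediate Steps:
c = -8188/10473 (c = 16376/(-20946) = 16376*(-1/20946) = -8188/10473 ≈ -0.78182)
B = 11220 (B = 1020*11 = 11220)
(B - 30617)/(c + 4885) = (11220 - 30617)/(-8188/10473 + 4885) = -19397/51152417/10473 = -19397*10473/51152417 = -203144781/51152417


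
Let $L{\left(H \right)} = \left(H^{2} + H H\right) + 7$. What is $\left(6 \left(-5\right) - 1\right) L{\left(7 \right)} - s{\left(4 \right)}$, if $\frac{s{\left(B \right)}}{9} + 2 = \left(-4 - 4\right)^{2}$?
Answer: $-3813$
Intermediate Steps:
$L{\left(H \right)} = 7 + 2 H^{2}$ ($L{\left(H \right)} = \left(H^{2} + H^{2}\right) + 7 = 2 H^{2} + 7 = 7 + 2 H^{2}$)
$s{\left(B \right)} = 558$ ($s{\left(B \right)} = -18 + 9 \left(-4 - 4\right)^{2} = -18 + 9 \left(-8\right)^{2} = -18 + 9 \cdot 64 = -18 + 576 = 558$)
$\left(6 \left(-5\right) - 1\right) L{\left(7 \right)} - s{\left(4 \right)} = \left(6 \left(-5\right) - 1\right) \left(7 + 2 \cdot 7^{2}\right) - 558 = \left(-30 - 1\right) \left(7 + 2 \cdot 49\right) - 558 = - 31 \left(7 + 98\right) - 558 = \left(-31\right) 105 - 558 = -3255 - 558 = -3813$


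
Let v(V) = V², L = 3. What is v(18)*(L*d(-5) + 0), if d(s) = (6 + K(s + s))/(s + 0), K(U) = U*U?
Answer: -103032/5 ≈ -20606.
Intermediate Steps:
K(U) = U²
d(s) = (6 + 4*s²)/s (d(s) = (6 + (s + s)²)/(s + 0) = (6 + (2*s)²)/s = (6 + 4*s²)/s)
v(18)*(L*d(-5) + 0) = 18²*(3*(4*(-5) + 6/(-5)) + 0) = 324*(3*(-20 + 6*(-⅕)) + 0) = 324*(3*(-20 - 6/5) + 0) = 324*(3*(-106/5) + 0) = 324*(-318/5 + 0) = 324*(-318/5) = -103032/5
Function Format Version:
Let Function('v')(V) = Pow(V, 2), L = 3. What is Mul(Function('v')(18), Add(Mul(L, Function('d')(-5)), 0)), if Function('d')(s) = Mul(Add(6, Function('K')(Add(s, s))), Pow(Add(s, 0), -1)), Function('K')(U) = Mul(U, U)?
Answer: Rational(-103032, 5) ≈ -20606.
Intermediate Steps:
Function('K')(U) = Pow(U, 2)
Function('d')(s) = Mul(Pow(s, -1), Add(6, Mul(4, Pow(s, 2)))) (Function('d')(s) = Mul(Add(6, Pow(Add(s, s), 2)), Pow(Add(s, 0), -1)) = Mul(Add(6, Pow(Mul(2, s), 2)), Pow(s, -1)) = Mul(Add(6, Mul(4, Pow(s, 2))), Pow(s, -1)) = Mul(Pow(s, -1), Add(6, Mul(4, Pow(s, 2)))))
Mul(Function('v')(18), Add(Mul(L, Function('d')(-5)), 0)) = Mul(Pow(18, 2), Add(Mul(3, Add(Mul(4, -5), Mul(6, Pow(-5, -1)))), 0)) = Mul(324, Add(Mul(3, Add(-20, Mul(6, Rational(-1, 5)))), 0)) = Mul(324, Add(Mul(3, Add(-20, Rational(-6, 5))), 0)) = Mul(324, Add(Mul(3, Rational(-106, 5)), 0)) = Mul(324, Add(Rational(-318, 5), 0)) = Mul(324, Rational(-318, 5)) = Rational(-103032, 5)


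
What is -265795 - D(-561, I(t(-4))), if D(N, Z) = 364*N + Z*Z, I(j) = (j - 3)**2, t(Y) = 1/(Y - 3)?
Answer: -148114247/2401 ≈ -61689.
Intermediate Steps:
t(Y) = 1/(-3 + Y)
I(j) = (-3 + j)**2
D(N, Z) = Z**2 + 364*N (D(N, Z) = 364*N + Z**2 = Z**2 + 364*N)
-265795 - D(-561, I(t(-4))) = -265795 - (((-3 + 1/(-3 - 4))**2)**2 + 364*(-561)) = -265795 - (((-3 + 1/(-7))**2)**2 - 204204) = -265795 - (((-3 - 1/7)**2)**2 - 204204) = -265795 - (((-22/7)**2)**2 - 204204) = -265795 - ((484/49)**2 - 204204) = -265795 - (234256/2401 - 204204) = -265795 - 1*(-490059548/2401) = -265795 + 490059548/2401 = -148114247/2401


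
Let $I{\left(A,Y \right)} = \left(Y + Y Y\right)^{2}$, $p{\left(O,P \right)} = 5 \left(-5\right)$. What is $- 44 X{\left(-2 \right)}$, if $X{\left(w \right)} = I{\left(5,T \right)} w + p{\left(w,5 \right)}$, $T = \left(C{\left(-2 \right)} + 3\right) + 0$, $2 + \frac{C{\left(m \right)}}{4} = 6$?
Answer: $12708300$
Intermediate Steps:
$C{\left(m \right)} = 16$ ($C{\left(m \right)} = -8 + 4 \cdot 6 = -8 + 24 = 16$)
$p{\left(O,P \right)} = -25$
$T = 19$ ($T = \left(16 + 3\right) + 0 = 19 + 0 = 19$)
$I{\left(A,Y \right)} = \left(Y + Y^{2}\right)^{2}$
$X{\left(w \right)} = -25 + 144400 w$ ($X{\left(w \right)} = 19^{2} \left(1 + 19\right)^{2} w - 25 = 361 \cdot 20^{2} w - 25 = 361 \cdot 400 w - 25 = 144400 w - 25 = -25 + 144400 w$)
$- 44 X{\left(-2 \right)} = - 44 \left(-25 + 144400 \left(-2\right)\right) = - 44 \left(-25 - 288800\right) = \left(-44\right) \left(-288825\right) = 12708300$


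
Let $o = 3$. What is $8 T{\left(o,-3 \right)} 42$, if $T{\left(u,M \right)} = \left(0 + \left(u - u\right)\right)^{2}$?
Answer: $0$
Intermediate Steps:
$T{\left(u,M \right)} = 0$ ($T{\left(u,M \right)} = \left(0 + 0\right)^{2} = 0^{2} = 0$)
$8 T{\left(o,-3 \right)} 42 = 8 \cdot 0 \cdot 42 = 0 \cdot 42 = 0$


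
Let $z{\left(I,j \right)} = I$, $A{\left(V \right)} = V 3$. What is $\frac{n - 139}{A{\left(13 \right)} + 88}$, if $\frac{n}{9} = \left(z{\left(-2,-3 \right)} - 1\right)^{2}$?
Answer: $- \frac{58}{127} \approx -0.45669$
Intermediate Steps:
$A{\left(V \right)} = 3 V$
$n = 81$ ($n = 9 \left(-2 - 1\right)^{2} = 9 \left(-3\right)^{2} = 9 \cdot 9 = 81$)
$\frac{n - 139}{A{\left(13 \right)} + 88} = \frac{81 - 139}{3 \cdot 13 + 88} = - \frac{58}{39 + 88} = - \frac{58}{127}$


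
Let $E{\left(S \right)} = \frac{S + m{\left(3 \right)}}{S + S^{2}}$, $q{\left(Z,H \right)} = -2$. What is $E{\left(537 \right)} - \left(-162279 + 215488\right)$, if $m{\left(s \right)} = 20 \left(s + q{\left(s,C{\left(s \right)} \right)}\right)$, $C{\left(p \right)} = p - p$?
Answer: $- \frac{15372398797}{288906} \approx -53209.0$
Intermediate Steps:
$C{\left(p \right)} = 0$
$m{\left(s \right)} = -40 + 20 s$ ($m{\left(s \right)} = 20 \left(s - 2\right) = 20 \left(-2 + s\right) = -40 + 20 s$)
$E{\left(S \right)} = \frac{20 + S}{S + S^{2}}$ ($E{\left(S \right)} = \frac{S + \left(-40 + 20 \cdot 3\right)}{S + S^{2}} = \frac{S + \left(-40 + 60\right)}{S + S^{2}} = \frac{S + 20}{S + S^{2}} = \frac{20 + S}{S + S^{2}}$)
$E{\left(537 \right)} - \left(-162279 + 215488\right) = \frac{20 + 537}{537 \left(1 + 537\right)} - \left(-162279 + 215488\right) = \frac{1}{537} \cdot \frac{1}{538} \cdot 557 - 53209 = \frac{557}{288906} - 53209 = - \frac{15372398797}{288906}$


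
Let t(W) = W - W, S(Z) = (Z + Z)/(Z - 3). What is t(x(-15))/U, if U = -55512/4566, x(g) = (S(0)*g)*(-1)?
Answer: 0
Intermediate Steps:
S(Z) = 2*Z/(-3 + Z) (S(Z) = (2*Z)/(-3 + Z) = 2*Z/(-3 + Z))
x(g) = 0 (x(g) = ((2*0/(-3 + 0))*g)*(-1) = ((2*0/(-3))*g)*(-1) = ((2*0*(-1/3))*g)*(-1) = (0*g)*(-1) = 0*(-1) = 0)
U = -9252/761 (U = -55512*1/4566 = -9252/761 ≈ -12.158)
t(W) = 0
t(x(-15))/U = 0/(-9252/761) = 0*(-761/9252) = 0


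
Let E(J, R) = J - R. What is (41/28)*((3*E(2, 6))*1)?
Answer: -123/7 ≈ -17.571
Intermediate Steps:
(41/28)*((3*E(2, 6))*1) = (41/28)*((3*(2 - 1*6))*1) = (41*(1/28))*((3*(2 - 6))*1) = 41*((3*(-4))*1)/28 = 41*(-12*1)/28 = (41/28)*(-12) = -123/7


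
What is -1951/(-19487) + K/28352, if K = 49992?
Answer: 128688607/69061928 ≈ 1.8634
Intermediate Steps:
-1951/(-19487) + K/28352 = -1951/(-19487) + 49992/28352 = -1951*(-1/19487) + 49992*(1/28352) = 1951/19487 + 6249/3544 = 128688607/69061928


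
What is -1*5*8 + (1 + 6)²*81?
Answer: 3929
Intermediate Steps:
-1*5*8 + (1 + 6)²*81 = -5*8 + 7²*81 = -40 + 49*81 = -40 + 3969 = 3929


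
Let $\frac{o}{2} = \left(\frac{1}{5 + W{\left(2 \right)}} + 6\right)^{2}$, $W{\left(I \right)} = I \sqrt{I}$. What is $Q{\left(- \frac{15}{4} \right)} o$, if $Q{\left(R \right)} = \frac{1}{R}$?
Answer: $- \frac{30552}{1445} + \frac{3424 \sqrt{2}}{4335} \approx -20.026$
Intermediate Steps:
$W{\left(I \right)} = I^{\frac{3}{2}}$
$o = 2 \left(6 + \frac{1}{5 + 2 \sqrt{2}}\right)^{2}$ ($o = 2 \left(\frac{1}{5 + 2^{\frac{3}{2}}} + 6\right)^{2} = 2 \left(\frac{1}{5 + 2 \sqrt{2}} + 6\right)^{2} = 2 \left(6 + \frac{1}{5 + 2 \sqrt{2}}\right)^{2} \approx 75.098$)
$Q{\left(- \frac{15}{4} \right)} o = \frac{\frac{22914}{289} - \frac{856 \sqrt{2}}{289}}{\left(-15\right) \frac{1}{4}} = \frac{\frac{22914}{289} - \frac{856 \sqrt{2}}{289}}{- \frac{15}{4}} = - \frac{4 \left(\frac{22914}{289} - \frac{856 \sqrt{2}}{289}\right)}{15} = - \frac{30552}{1445} + \frac{3424 \sqrt{2}}{4335}$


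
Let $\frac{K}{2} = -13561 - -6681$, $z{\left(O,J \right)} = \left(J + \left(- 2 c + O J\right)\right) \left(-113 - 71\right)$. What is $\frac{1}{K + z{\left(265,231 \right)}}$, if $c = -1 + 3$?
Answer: $- \frac{1}{11319088} \approx -8.8346 \cdot 10^{-8}$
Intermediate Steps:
$c = 2$
$z{\left(O,J \right)} = 736 - 184 J - 184 J O$ ($z{\left(O,J \right)} = \left(J + \left(\left(-2\right) 2 + O J\right)\right) \left(-113 - 71\right) = \left(J + \left(-4 + J O\right)\right) \left(-184\right) = \left(-4 + J + J O\right) \left(-184\right) = 736 - 184 J - 184 J O$)
$K = -13760$ ($K = 2 \left(-13561 - -6681\right) = 2 \left(-13561 + 6681\right) = 2 \left(-6880\right) = -13760$)
$\frac{1}{K + z{\left(265,231 \right)}} = \frac{1}{-13760 - \left(41768 + 11263560\right)} = \frac{1}{-13760 - 11305328} = \frac{1}{-11319088} = - \frac{1}{11319088}$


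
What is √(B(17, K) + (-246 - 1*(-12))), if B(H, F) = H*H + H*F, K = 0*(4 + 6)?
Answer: √55 ≈ 7.4162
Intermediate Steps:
K = 0 (K = 0*10 = 0)
B(H, F) = H² + F*H
√(B(17, K) + (-246 - 1*(-12))) = √(17*(0 + 17) + (-246 - 1*(-12))) = √(17*17 + (-246 + 12)) = √(289 - 234) = √55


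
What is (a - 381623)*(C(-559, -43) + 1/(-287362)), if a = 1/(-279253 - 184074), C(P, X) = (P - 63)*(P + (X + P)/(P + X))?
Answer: -8817512336511542281971/66571286687 ≈ -1.3245e+11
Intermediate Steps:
C(P, X) = (1 + P)*(-63 + P) (C(P, X) = (-63 + P)*(P + (P + X)/(P + X)) = (-63 + P)*(P + 1) = (-63 + P)*(1 + P) = (1 + P)*(-63 + P))
a = -1/463327 (a = 1/(-463327) = -1/463327 ≈ -2.1583e-6)
(a - 381623)*(C(-559, -43) + 1/(-287362)) = (-1/463327 - 381623)*((-63 + (-559)² - 62*(-559)) + 1/(-287362)) = -176816239722*((-63 + 312481 + 34658) - 1/287362)/463327 = -176816239722*(347076 - 1/287362)/463327 = -176816239722/463327*99736453511/287362 = -8817512336511542281971/66571286687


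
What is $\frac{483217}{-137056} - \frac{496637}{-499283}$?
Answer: $- \frac{173194952739}{68429730848} \approx -2.531$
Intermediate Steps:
$\frac{483217}{-137056} - \frac{496637}{-499283} = 483217 \left(- \frac{1}{137056}\right) - - \frac{496637}{499283} = - \frac{483217}{137056} + \frac{496637}{499283} = - \frac{173194952739}{68429730848}$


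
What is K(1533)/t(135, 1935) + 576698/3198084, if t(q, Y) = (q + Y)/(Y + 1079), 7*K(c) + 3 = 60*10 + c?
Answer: 38036074035/85815254 ≈ 443.23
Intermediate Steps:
K(c) = 597/7 + c/7 (K(c) = -3/7 + (60*10 + c)/7 = -3/7 + (600 + c)/7 = -3/7 + (600/7 + c/7) = 597/7 + c/7)
t(q, Y) = (Y + q)/(1079 + Y)
K(1533)/t(135, 1935) + 576698/3198084 = (597/7 + (1/7)*1533)/(((1935 + 135)/(1079 + 1935))) + 576698/3198084 = (597/7 + 219)/((2070/3014)) + 576698*(1/3198084) = 2130/(7*(((1/3014)*2070))) + 288349/1599042 = 2130/(7*(1035/1507)) + 288349/1599042 = (2130/7)*(1507/1035) + 288349/1599042 = 213994/483 + 288349/1599042 = 38036074035/85815254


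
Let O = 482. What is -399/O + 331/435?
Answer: -14023/209670 ≈ -0.066881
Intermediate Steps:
-399/O + 331/435 = -399/482 + 331/435 = -14023/209670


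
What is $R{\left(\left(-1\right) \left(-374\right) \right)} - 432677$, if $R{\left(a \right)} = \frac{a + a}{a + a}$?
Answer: $-432676$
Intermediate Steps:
$R{\left(a \right)} = 1$ ($R{\left(a \right)} = \frac{2 a}{2 a} = 2 a \frac{1}{2 a} = 1$)
$R{\left(\left(-1\right) \left(-374\right) \right)} - 432677 = 1 - 432677 = -432676$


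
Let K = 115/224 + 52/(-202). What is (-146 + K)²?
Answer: 10872273019969/511845376 ≈ 21241.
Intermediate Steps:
K = 5791/22624 (K = 115*(1/224) + 52*(-1/202) = 115/224 - 26/101 = 5791/22624 ≈ 0.25597)
(-146 + K)² = (-146 + 5791/22624)² = (-3297313/22624)² = 10872273019969/511845376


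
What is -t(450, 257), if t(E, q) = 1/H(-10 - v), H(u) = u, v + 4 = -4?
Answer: ½ ≈ 0.50000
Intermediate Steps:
v = -8 (v = -4 - 4 = -8)
t(E, q) = -½ (t(E, q) = 1/(-10 - 1*(-8)) = 1/(-10 + 8) = 1/(-2) = -½)
-t(450, 257) = -1*(-½) = ½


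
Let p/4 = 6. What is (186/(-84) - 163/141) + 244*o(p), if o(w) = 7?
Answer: 3364939/1974 ≈ 1704.6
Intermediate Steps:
p = 24 (p = 4*6 = 24)
(186/(-84) - 163/141) + 244*o(p) = (186/(-84) - 163/141) + 244*7 = (186*(-1/84) - 163*1/141) + 1708 = (-31/14 - 163/141) + 1708 = -6653/1974 + 1708 = 3364939/1974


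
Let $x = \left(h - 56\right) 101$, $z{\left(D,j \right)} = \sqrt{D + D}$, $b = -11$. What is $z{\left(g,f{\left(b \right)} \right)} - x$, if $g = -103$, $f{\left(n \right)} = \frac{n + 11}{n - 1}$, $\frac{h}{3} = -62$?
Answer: $24442 + i \sqrt{206} \approx 24442.0 + 14.353 i$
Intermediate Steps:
$h = -186$ ($h = 3 \left(-62\right) = -186$)
$f{\left(n \right)} = \frac{11 + n}{-1 + n}$
$z{\left(D,j \right)} = \sqrt{2} \sqrt{D}$ ($z{\left(D,j \right)} = \sqrt{2 D} = \sqrt{2} \sqrt{D}$)
$x = -24442$ ($x = \left(-186 - 56\right) 101 = \left(-242\right) 101 = -24442$)
$z{\left(g,f{\left(b \right)} \right)} - x = \sqrt{2} \sqrt{-103} - -24442 = \sqrt{2} i \sqrt{103} + 24442 = i \sqrt{206} + 24442 = 24442 + i \sqrt{206}$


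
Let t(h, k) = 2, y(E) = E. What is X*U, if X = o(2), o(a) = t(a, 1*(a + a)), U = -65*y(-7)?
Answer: 910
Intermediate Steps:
U = 455 (U = -65*(-7) = 455)
o(a) = 2
X = 2
X*U = 2*455 = 910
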